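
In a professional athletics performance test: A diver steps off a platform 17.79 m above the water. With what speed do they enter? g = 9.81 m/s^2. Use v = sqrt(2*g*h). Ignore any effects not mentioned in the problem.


v = sqrt(2 * g * h)
v = sqrt(2 * 9.81 * 17.79)
v = sqrt(349.0398) = 18.6826 m/s

18.6826 m/s


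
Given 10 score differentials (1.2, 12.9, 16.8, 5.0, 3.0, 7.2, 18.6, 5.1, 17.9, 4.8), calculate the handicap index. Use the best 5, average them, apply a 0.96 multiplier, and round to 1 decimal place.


All differentials: 1.2, 12.9, 16.8, 5.0, 3.0, 7.2, 18.6, 5.1, 17.9, 4.8
Sorted: 1.2, 3.0, 4.8, 5.0, 5.1, 7.2, 12.9, 16.8, 17.9, 18.6
Best 5: 1.2, 3.0, 4.8, 5.0, 5.1
Average of best = 19.1 / 5 = 3.82
Raw index = 3.82 * 0.96 = 3.6672
Handicap index = round(3.6672, 1) = 3.7

3.7


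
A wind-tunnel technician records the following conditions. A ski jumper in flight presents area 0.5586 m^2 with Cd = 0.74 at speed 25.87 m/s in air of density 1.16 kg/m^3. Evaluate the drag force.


Fd = 0.5 * Cd * rho * A * v^2
Fd = 0.5 * 0.74 * 1.16 * 0.5586 * 25.87^2
v^2 = 669.2569
Fd = 0.5 * 0.74 * 1.16 * 0.5586 * 669.2569 = 160.4551 N

160.4551 N


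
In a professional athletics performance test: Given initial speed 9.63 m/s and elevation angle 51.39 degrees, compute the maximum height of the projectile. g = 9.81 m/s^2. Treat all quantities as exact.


H = (v*sin(theta))^2 / (2*g)
vy = v*sin(theta) = 9.63 * sin(51.39 deg) = 7.525 m/s
H = vy^2 / (2*g) = 56.6255 / (2*9.81)
H = 56.6255 / 19.62 = 2.8861 m

2.8861 m


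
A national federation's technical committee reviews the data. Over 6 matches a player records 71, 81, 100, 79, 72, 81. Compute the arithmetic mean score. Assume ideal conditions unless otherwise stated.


Average = sum / n
Sum = 484
Average = 484 / 6 = 80.6667

80.6667


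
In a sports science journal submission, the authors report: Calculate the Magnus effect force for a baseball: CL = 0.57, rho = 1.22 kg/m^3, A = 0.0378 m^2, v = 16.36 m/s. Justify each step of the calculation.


FM = 0.5 * CL * rho * A * v^2
FM = 0.5 * 0.57 * 1.22 * 0.0378 * 16.36^2
v^2 = 267.6496
FM = 0.5 * 0.57 * 1.22 * 0.0378 * 267.6496 = 3.5177 N

3.5177 N


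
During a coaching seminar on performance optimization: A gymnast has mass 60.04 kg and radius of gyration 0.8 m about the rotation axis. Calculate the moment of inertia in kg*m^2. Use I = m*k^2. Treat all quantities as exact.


I = m * k^2
I = 60.04 * 0.8^2
I = 60.04 * 0.64 = 38.4256 kg*m^2

38.4256 kg*m^2


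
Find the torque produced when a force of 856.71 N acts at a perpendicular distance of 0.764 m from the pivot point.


tau = F * d
tau = 856.71 * 0.764
tau = 654.5264 N*m

654.5264 N*m


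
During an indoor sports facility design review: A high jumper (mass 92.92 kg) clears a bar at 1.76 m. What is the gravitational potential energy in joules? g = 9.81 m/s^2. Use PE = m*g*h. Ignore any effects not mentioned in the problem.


PE = m * g * h
PE = 92.92 * 9.81 * 1.76
PE = 911.5452 * 1.76 = 1604.3196 J

1604.3196 J


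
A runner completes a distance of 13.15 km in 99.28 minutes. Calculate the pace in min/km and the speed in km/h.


Pace = time / distance = 99.28 min / 13.15 km = 7.5498 min/km
Speed = distance / time_in_hours = 13.15 / 1.6547 hr
Speed = 7.9472 km/h

7.5498 min/km, 7.9472 km/h


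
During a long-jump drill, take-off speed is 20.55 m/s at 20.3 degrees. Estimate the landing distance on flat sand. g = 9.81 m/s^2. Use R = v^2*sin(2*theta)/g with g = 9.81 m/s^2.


R = v^2 * sin(2*theta) / g
Convert angle to radians: theta = 20.3 deg = 0.3543 rad
sin(2*theta) = sin(0.7086) = 0.6508
R = 20.55^2 * 0.6508 / 9.81
R = 422.3025 * 0.6508 / 9.81 = 28.0146 m

28.0146 m


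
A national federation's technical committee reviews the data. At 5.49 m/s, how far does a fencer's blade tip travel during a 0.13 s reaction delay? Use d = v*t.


d = v * t
d = 5.49 * 0.13
d = 0.7137 m

0.7137 m


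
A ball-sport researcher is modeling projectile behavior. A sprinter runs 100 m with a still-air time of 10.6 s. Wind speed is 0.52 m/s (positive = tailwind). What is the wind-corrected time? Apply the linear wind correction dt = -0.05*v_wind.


dt = -0.05 * v_wind = -0.05 * 0.52 = -0.026 s
t_corrected = t_still + dt = 10.6 + (-0.026)
t_corrected = 10.574 s

10.574 s


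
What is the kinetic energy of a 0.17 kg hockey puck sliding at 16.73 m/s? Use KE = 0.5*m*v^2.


KE = 0.5 * m * v^2
KE = 0.5 * 0.17 * 16.73^2
KE = 0.5 * 0.17 * 279.8929 = 23.7909 J

23.7909 J


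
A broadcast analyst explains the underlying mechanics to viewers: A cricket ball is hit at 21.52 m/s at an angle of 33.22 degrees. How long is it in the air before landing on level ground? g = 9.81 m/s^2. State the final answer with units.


T = 2*v*sin(theta)/g
sin(theta) = sin(33.22 deg) = 0.5479
T = 2*21.52*0.5479 / 9.81
T = 23.5797 / 9.81 = 2.4036 s

2.4036 s


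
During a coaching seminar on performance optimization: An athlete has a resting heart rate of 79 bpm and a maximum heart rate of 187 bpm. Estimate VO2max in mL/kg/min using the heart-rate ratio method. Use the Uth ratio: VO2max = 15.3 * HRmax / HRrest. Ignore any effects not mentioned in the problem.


VO2max = 15.3 * HRmax / HRrest
VO2max = 15.3 * 187 / 79
VO2max = 2861.1 / 79 = 36.2165 mL/kg/min

36.2165 mL/kg/min


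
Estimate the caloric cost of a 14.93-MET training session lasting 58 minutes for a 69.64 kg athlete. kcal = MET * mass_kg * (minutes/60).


kcal = MET * mass * time_hr
Convert time: 58 min = 0.9667 hr
kcal = 14.93 * 69.64 * 0.9667
kcal = 1005.0677 kcal

1005.0677 kcal


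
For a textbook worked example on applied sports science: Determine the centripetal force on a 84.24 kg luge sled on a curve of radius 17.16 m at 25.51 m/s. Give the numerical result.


Fc = m * v^2 / r
v^2 = 25.51^2 = 650.7601
Fc = 84.24 * 650.7601 / 17.16
Fc = 54820.0308 / 17.16 = 3194.6405 N

3194.6405 N


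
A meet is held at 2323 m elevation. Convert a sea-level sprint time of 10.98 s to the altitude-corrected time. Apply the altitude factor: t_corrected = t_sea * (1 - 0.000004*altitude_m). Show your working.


Correction factor = 1 - 0.000004 * 2323 = 0.990708
t_corrected = t_sea * factor = 10.98 * 0.990708
t_corrected = 10.878 s

10.878 s


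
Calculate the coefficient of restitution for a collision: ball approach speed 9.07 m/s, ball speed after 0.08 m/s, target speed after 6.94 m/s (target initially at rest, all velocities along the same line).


e = (v2_after - v1_after) / (v1_before - v2_before)
Numerator = 6.94 - 0.08 = 6.86
Denominator = 9.07 - 0 = 9.07
e = 6.86 / 9.07 = 0.7563

0.7563


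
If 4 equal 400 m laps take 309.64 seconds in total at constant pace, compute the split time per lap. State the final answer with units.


Split time = total_time / n_laps = 309.64 / 4
Split time = 77.41 s per lap

77.41 s


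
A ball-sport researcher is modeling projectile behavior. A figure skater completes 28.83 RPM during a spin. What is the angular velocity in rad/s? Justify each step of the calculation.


omega = RPM * 2 * pi / 60
omega = 28.83 * 2 * 3.14159 / 60
omega = 181.1442 / 60 = 3.0191 rad/s

3.0191 rad/s


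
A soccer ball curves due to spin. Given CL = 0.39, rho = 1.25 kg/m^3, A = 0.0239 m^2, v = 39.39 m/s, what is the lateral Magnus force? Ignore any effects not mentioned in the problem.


FM = 0.5 * CL * rho * A * v^2
FM = 0.5 * 0.39 * 1.25 * 0.0239 * 39.39^2
v^2 = 1551.5721
FM = 0.5 * 0.39 * 1.25 * 0.0239 * 1551.5721 = 9.0389 N

9.0389 N


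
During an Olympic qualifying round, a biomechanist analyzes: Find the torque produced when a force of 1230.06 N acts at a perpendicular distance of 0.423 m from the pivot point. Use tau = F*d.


tau = F * d
tau = 1230.06 * 0.423
tau = 520.3154 N*m

520.3154 N*m


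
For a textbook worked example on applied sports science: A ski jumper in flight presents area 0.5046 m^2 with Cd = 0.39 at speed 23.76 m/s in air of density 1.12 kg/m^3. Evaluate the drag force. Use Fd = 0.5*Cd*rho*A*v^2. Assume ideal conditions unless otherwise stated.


Fd = 0.5 * Cd * rho * A * v^2
Fd = 0.5 * 0.39 * 1.12 * 0.5046 * 23.76^2
v^2 = 564.5376
Fd = 0.5 * 0.39 * 1.12 * 0.5046 * 564.5376 = 62.2147 N

62.2147 N


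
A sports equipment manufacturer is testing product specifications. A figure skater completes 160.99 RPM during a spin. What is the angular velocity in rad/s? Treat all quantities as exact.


omega = RPM * 2 * pi / 60
omega = 160.99 * 2 * 3.14159 / 60
omega = 1011.53 / 60 = 16.8588 rad/s

16.8588 rad/s


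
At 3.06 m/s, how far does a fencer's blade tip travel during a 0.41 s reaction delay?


d = v * t
d = 3.06 * 0.41
d = 1.2546 m

1.2546 m


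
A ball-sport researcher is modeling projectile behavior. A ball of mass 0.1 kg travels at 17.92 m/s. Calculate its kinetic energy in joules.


KE = 0.5 * m * v^2
KE = 0.5 * 0.1 * 17.92^2
KE = 0.5 * 0.1 * 321.1264 = 16.0563 J

16.0563 J


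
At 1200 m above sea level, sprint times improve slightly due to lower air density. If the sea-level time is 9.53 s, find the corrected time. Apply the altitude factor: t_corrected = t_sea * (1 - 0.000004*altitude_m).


Correction factor = 1 - 0.000004 * 1200 = 0.9952
t_corrected = t_sea * factor = 9.53 * 0.9952
t_corrected = 9.4843 s

9.4843 s


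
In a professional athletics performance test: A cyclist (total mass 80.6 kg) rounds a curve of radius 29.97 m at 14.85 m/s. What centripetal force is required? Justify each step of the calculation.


Fc = m * v^2 / r
v^2 = 14.85^2 = 220.5225
Fc = 80.6 * 220.5225 / 29.97
Fc = 17774.1135 / 29.97 = 593.0635 N

593.0635 N


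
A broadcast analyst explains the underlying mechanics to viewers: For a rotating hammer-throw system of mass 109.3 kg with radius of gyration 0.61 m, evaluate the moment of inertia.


I = m * k^2
I = 109.3 * 0.61^2
I = 109.3 * 0.3721 = 40.6705 kg*m^2

40.6705 kg*m^2


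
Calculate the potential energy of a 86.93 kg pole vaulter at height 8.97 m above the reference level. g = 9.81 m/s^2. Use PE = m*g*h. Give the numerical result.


PE = m * g * h
PE = 86.93 * 9.81 * 8.97
PE = 852.7833 * 8.97 = 7649.4662 J

7649.4662 J


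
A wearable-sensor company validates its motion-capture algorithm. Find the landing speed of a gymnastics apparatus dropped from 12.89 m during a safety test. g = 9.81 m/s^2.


v = sqrt(2 * g * h)
v = sqrt(2 * 9.81 * 12.89)
v = sqrt(252.9018) = 15.9029 m/s

15.9029 m/s


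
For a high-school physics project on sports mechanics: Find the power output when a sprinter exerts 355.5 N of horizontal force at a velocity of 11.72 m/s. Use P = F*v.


P = F * v
P = 355.5 * 11.72
P = 4166.46 W

4166.46 W


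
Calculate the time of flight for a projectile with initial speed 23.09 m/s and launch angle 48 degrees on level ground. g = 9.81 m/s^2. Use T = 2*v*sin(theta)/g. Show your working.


T = 2*v*sin(theta)/g
sin(theta) = sin(48 deg) = 0.7431
T = 2*23.09*0.7431 / 9.81
T = 34.3184 / 9.81 = 3.4983 s

3.4983 s


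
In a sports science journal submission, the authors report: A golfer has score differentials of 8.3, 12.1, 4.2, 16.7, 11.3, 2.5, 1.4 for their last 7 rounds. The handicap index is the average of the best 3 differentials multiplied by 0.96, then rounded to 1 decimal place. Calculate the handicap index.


All differentials: 8.3, 12.1, 4.2, 16.7, 11.3, 2.5, 1.4
Sorted: 1.4, 2.5, 4.2, 8.3, 11.3, 12.1, 16.7
Best 3: 1.4, 2.5, 4.2
Average of best = 8.1 / 3 = 2.7
Raw index = 2.7 * 0.96 = 2.592
Handicap index = round(2.592, 1) = 2.6

2.6


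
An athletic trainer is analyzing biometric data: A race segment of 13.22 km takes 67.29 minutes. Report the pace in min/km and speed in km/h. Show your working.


Pace = time / distance = 67.29 min / 13.22 km = 5.09 min/km
Speed = distance / time_in_hours = 13.22 / 1.1215 hr
Speed = 11.7878 km/h

5.09 min/km, 11.7878 km/h


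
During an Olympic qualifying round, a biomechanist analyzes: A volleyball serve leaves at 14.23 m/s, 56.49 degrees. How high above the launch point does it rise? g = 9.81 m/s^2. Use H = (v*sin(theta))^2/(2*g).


H = (v*sin(theta))^2 / (2*g)
vy = v*sin(theta) = 14.23 * sin(56.49 deg) = 11.8648 m/s
H = vy^2 / (2*g) = 140.7741 / (2*9.81)
H = 140.7741 / 19.62 = 7.175 m

7.175 m


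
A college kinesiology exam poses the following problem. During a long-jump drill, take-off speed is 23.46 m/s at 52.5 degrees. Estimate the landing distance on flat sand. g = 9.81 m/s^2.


R = v^2 * sin(2*theta) / g
Convert angle to radians: theta = 52.5 deg = 0.9163 rad
sin(2*theta) = sin(1.8326) = 0.9659
R = 23.46^2 * 0.9659 / 9.81
R = 550.3716 * 0.9659 / 9.81 = 54.1915 m

54.1915 m


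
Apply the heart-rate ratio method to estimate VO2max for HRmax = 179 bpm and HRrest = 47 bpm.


VO2max = 15.3 * HRmax / HRrest
VO2max = 15.3 * 179 / 47
VO2max = 2738.7 / 47 = 58.2702 mL/kg/min

58.2702 mL/kg/min


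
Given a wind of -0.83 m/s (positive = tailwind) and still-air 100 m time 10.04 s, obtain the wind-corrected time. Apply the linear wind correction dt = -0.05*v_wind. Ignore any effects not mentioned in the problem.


dt = -0.05 * v_wind = -0.05 * -0.83 = 0.0415 s
t_corrected = t_still + dt = 10.04 + (0.0415)
t_corrected = 10.0815 s

10.0815 s


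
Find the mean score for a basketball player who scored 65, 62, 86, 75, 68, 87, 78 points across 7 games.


Average = sum / n
Sum = 521
Average = 521 / 7 = 74.4286

74.4286


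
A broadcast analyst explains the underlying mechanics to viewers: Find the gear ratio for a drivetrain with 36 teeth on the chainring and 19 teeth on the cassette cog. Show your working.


GR = front_teeth / rear_teeth
GR = 36 / 19
GR = 1.8947

1.8947


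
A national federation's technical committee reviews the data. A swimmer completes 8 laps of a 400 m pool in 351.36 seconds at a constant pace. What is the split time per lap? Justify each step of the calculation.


Split time = total_time / n_laps = 351.36 / 8
Split time = 43.92 s per lap

43.92 s


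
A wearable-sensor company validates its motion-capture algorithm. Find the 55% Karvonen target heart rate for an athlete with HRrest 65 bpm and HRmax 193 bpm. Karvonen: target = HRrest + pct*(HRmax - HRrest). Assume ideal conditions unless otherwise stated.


Target = HRrest + pct*(HRmax - HRrest)
Heart rate reserve = HRmax - HRrest = 193 - 65 = 128 bpm
Fraction = 55% = 0.55
Target = 65 + 0.55 * 128
Target = 65 + 70.4 = 135.4 bpm

135.4 bpm


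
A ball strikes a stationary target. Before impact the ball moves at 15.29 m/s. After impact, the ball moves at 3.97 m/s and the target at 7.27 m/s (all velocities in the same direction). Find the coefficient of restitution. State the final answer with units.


e = (v2_after - v1_after) / (v1_before - v2_before)
Numerator = 7.27 - 3.97 = 3.3
Denominator = 15.29 - 0 = 15.29
e = 3.3 / 15.29 = 0.2158

0.2158


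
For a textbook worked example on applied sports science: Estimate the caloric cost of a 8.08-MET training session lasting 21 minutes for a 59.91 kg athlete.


kcal = MET * mass * time_hr
Convert time: 21 min = 0.35 hr
kcal = 8.08 * 59.91 * 0.35
kcal = 169.4255 kcal

169.4255 kcal


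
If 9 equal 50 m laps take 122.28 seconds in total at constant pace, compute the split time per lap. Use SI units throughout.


Split time = total_time / n_laps = 122.28 / 9
Split time = 13.5867 s per lap

13.5867 s


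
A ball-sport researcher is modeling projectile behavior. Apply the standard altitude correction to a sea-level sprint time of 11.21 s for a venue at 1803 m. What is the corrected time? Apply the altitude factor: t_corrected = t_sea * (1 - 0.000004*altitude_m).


Correction factor = 1 - 0.000004 * 1803 = 0.992788
t_corrected = t_sea * factor = 11.21 * 0.992788
t_corrected = 11.1292 s

11.1292 s


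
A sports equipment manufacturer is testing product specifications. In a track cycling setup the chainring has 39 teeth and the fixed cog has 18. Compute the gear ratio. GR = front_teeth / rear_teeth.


GR = front_teeth / rear_teeth
GR = 39 / 18
GR = 2.1667

2.1667


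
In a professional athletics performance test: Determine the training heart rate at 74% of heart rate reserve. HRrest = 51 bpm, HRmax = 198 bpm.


Target = HRrest + pct*(HRmax - HRrest)
Heart rate reserve = HRmax - HRrest = 198 - 51 = 147 bpm
Fraction = 74% = 0.74
Target = 51 + 0.74 * 147
Target = 51 + 108.78 = 159.78 bpm

159.78 bpm


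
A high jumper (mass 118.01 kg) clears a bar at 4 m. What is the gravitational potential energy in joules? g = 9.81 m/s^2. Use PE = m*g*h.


PE = m * g * h
PE = 118.01 * 9.81 * 4
PE = 1157.6781 * 4 = 4630.7124 J

4630.7124 J


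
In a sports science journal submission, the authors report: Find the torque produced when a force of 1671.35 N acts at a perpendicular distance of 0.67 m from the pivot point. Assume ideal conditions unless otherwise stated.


tau = F * d
tau = 1671.35 * 0.67
tau = 1119.8045 N*m

1119.8045 N*m


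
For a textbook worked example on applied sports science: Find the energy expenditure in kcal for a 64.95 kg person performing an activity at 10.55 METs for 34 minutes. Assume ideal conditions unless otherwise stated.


kcal = MET * mass * time_hr
Convert time: 34 min = 0.5667 hr
kcal = 10.55 * 64.95 * 0.5667
kcal = 388.2928 kcal

388.2928 kcal


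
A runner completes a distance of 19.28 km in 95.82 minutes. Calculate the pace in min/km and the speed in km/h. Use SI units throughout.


Pace = time / distance = 95.82 min / 19.28 km = 4.9699 min/km
Speed = distance / time_in_hours = 19.28 / 1.597 hr
Speed = 12.0726 km/h

4.9699 min/km, 12.0726 km/h


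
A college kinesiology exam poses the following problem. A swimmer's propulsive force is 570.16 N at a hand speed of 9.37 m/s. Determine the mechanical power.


P = F * v
P = 570.16 * 9.37
P = 5342.3992 W

5342.3992 W


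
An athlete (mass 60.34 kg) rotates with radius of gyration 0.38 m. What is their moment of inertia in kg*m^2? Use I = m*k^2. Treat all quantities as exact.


I = m * k^2
I = 60.34 * 0.38^2
I = 60.34 * 0.1444 = 8.7131 kg*m^2

8.7131 kg*m^2


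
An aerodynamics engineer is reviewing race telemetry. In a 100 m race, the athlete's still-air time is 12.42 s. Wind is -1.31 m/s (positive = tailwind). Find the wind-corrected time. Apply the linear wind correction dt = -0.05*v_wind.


dt = -0.05 * v_wind = -0.05 * -1.31 = 0.0655 s
t_corrected = t_still + dt = 12.42 + (0.0655)
t_corrected = 12.4855 s

12.4855 s


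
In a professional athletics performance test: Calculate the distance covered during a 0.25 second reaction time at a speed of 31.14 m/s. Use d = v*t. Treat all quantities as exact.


d = v * t
d = 31.14 * 0.25
d = 7.785 m

7.785 m


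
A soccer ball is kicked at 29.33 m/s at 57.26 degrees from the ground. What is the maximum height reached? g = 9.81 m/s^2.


H = (v*sin(theta))^2 / (2*g)
vy = v*sin(theta) = 29.33 * sin(57.26 deg) = 24.6704 m/s
H = vy^2 / (2*g) = 608.6308 / (2*9.81)
H = 608.6308 / 19.62 = 31.0209 m

31.0209 m


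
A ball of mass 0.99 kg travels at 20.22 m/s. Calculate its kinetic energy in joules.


KE = 0.5 * m * v^2
KE = 0.5 * 0.99 * 20.22^2
KE = 0.5 * 0.99 * 408.8484 = 202.38 J

202.38 J


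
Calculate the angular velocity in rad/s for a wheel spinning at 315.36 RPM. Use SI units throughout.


omega = RPM * 2 * pi / 60
omega = 315.36 * 2 * 3.14159 / 60
omega = 1981.4653 / 60 = 33.0244 rad/s

33.0244 rad/s


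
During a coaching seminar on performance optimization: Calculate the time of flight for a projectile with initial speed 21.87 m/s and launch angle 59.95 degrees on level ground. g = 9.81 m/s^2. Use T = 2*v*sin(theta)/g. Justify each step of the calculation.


T = 2*v*sin(theta)/g
sin(theta) = sin(59.95 deg) = 0.8656
T = 2*21.87*0.8656 / 9.81
T = 37.8609 / 9.81 = 3.8594 s

3.8594 s


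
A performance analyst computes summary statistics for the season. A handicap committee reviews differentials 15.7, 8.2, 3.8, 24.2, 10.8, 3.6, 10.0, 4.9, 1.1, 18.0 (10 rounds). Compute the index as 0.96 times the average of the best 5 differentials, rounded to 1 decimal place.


All differentials: 15.7, 8.2, 3.8, 24.2, 10.8, 3.6, 10.0, 4.9, 1.1, 18.0
Sorted: 1.1, 3.6, 3.8, 4.9, 8.2, 10.0, 10.8, 15.7, 18.0, 24.2
Best 5: 1.1, 3.6, 3.8, 4.9, 8.2
Average of best = 21.6 / 5 = 4.32
Raw index = 4.32 * 0.96 = 4.1472
Handicap index = round(4.1472, 1) = 4.1

4.1


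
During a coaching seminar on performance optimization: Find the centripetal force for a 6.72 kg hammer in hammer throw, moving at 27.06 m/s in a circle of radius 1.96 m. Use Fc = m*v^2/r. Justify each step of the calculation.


Fc = m * v^2 / r
v^2 = 27.06^2 = 732.2436
Fc = 6.72 * 732.2436 / 1.96
Fc = 4920.677 / 1.96 = 2510.5495 N

2510.5495 N


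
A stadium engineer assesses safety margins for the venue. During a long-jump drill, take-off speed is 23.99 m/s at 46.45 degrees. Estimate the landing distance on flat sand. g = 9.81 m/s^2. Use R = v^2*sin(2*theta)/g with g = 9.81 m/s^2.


R = v^2 * sin(2*theta) / g
Convert angle to radians: theta = 46.45 deg = 0.8107 rad
sin(2*theta) = sin(1.6214) = 0.9987
R = 23.99^2 * 0.9987 / 9.81
R = 575.5201 * 0.9987 / 9.81 = 58.5915 m

58.5915 m


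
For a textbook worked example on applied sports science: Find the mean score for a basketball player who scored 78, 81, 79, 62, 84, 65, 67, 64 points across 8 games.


Average = sum / n
Sum = 580
Average = 580 / 8 = 72.5

72.5


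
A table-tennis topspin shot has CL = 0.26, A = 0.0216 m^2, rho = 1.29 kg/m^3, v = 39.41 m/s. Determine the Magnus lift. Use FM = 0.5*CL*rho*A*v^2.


FM = 0.5 * CL * rho * A * v^2
FM = 0.5 * 0.26 * 1.29 * 0.0216 * 39.41^2
v^2 = 1553.1481
FM = 0.5 * 0.26 * 1.29 * 0.0216 * 1553.1481 = 5.626 N

5.626 N


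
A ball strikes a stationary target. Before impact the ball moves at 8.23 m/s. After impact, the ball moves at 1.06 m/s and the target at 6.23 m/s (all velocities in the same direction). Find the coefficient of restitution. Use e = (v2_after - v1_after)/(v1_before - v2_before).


e = (v2_after - v1_after) / (v1_before - v2_before)
Numerator = 6.23 - 1.06 = 5.17
Denominator = 8.23 - 0 = 8.23
e = 5.17 / 8.23 = 0.6282

0.6282


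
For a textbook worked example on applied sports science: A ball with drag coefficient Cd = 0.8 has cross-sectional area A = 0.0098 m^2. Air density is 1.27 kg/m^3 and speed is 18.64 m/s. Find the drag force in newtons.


Fd = 0.5 * Cd * rho * A * v^2
Fd = 0.5 * 0.8 * 1.27 * 0.0098 * 18.64^2
v^2 = 347.4496
Fd = 0.5 * 0.8 * 1.27 * 0.0098 * 347.4496 = 1.7297 N

1.7297 N


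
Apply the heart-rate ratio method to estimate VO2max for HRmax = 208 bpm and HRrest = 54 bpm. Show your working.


VO2max = 15.3 * HRmax / HRrest
VO2max = 15.3 * 208 / 54
VO2max = 3182.4 / 54 = 58.9333 mL/kg/min

58.9333 mL/kg/min


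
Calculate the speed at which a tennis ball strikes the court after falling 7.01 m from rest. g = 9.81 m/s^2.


v = sqrt(2 * g * h)
v = sqrt(2 * 9.81 * 7.01)
v = sqrt(137.5362) = 11.7276 m/s

11.7276 m/s


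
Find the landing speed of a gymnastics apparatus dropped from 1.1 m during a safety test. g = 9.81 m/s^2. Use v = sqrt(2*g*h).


v = sqrt(2 * g * h)
v = sqrt(2 * 9.81 * 1.1)
v = sqrt(21.582) = 4.6456 m/s

4.6456 m/s


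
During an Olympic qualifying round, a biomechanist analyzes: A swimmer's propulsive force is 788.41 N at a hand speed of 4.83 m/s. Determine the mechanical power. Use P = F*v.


P = F * v
P = 788.41 * 4.83
P = 3808.0203 W

3808.0203 W


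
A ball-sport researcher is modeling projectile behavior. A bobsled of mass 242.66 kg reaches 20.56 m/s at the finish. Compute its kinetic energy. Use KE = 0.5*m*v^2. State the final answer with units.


KE = 0.5 * m * v^2
KE = 0.5 * 242.66 * 20.56^2
KE = 0.5 * 242.66 * 422.7136 = 51287.8411 J

51287.8411 J


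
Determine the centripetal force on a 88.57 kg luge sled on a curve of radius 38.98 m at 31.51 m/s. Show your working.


Fc = m * v^2 / r
v^2 = 31.51^2 = 992.8801
Fc = 88.57 * 992.8801 / 38.98
Fc = 87939.3905 / 38.98 = 2256.0131 N

2256.0131 N


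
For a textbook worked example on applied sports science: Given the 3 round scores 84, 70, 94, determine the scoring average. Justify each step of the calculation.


Average = sum / n
Sum = 248
Average = 248 / 3 = 82.6667

82.6667


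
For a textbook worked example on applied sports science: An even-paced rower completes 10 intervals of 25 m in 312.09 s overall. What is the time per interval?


Split time = total_time / n_laps = 312.09 / 10
Split time = 31.209 s per lap

31.209 s


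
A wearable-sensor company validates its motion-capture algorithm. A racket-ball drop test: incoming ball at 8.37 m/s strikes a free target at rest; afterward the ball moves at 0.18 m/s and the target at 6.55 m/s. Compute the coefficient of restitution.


e = (v2_after - v1_after) / (v1_before - v2_before)
Numerator = 6.55 - 0.18 = 6.37
Denominator = 8.37 - 0 = 8.37
e = 6.37 / 8.37 = 0.7611

0.7611


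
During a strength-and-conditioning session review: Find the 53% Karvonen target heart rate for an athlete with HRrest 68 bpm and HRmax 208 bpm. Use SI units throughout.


Target = HRrest + pct*(HRmax - HRrest)
Heart rate reserve = HRmax - HRrest = 208 - 68 = 140 bpm
Fraction = 53% = 0.53
Target = 68 + 0.53 * 140
Target = 68 + 74.2 = 142.2 bpm

142.2 bpm


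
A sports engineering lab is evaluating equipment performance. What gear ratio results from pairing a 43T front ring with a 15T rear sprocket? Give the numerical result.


GR = front_teeth / rear_teeth
GR = 43 / 15
GR = 2.8667

2.8667


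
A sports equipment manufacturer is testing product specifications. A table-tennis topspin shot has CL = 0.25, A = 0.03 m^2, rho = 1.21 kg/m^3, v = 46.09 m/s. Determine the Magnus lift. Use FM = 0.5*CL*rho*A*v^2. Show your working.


FM = 0.5 * CL * rho * A * v^2
FM = 0.5 * 0.25 * 1.21 * 0.03 * 46.09^2
v^2 = 2124.2881
FM = 0.5 * 0.25 * 1.21 * 0.03 * 2124.2881 = 9.639 N

9.639 N


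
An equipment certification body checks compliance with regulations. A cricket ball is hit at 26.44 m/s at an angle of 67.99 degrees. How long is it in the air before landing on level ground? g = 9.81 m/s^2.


T = 2*v*sin(theta)/g
sin(theta) = sin(67.99 deg) = 0.9271
T = 2*26.44*0.9271 / 9.81
T = 49.026 / 9.81 = 4.9976 s

4.9976 s


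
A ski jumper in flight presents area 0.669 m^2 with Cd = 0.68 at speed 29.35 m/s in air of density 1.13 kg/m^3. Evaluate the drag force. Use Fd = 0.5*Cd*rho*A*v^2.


Fd = 0.5 * Cd * rho * A * v^2
Fd = 0.5 * 0.68 * 1.13 * 0.669 * 29.35^2
v^2 = 861.4225
Fd = 0.5 * 0.68 * 1.13 * 0.669 * 861.4225 = 221.4113 N

221.4113 N


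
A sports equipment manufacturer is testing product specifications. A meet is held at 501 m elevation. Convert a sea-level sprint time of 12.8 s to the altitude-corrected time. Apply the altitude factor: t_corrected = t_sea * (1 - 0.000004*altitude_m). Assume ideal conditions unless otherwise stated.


Correction factor = 1 - 0.000004 * 501 = 0.997996
t_corrected = t_sea * factor = 12.8 * 0.997996
t_corrected = 12.7743 s

12.7743 s


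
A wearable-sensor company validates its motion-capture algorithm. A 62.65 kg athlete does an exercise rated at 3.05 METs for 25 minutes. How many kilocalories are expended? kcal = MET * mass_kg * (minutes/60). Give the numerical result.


kcal = MET * mass * time_hr
Convert time: 25 min = 0.4167 hr
kcal = 3.05 * 62.65 * 0.4167
kcal = 79.6177 kcal

79.6177 kcal


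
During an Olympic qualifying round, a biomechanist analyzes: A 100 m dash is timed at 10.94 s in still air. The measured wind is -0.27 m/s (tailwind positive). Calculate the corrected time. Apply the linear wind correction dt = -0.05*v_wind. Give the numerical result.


dt = -0.05 * v_wind = -0.05 * -0.27 = 0.0135 s
t_corrected = t_still + dt = 10.94 + (0.0135)
t_corrected = 10.9535 s

10.9535 s


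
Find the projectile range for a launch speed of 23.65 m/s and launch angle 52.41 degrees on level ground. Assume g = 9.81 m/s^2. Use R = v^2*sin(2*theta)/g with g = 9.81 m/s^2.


R = v^2 * sin(2*theta) / g
Convert angle to radians: theta = 52.41 deg = 0.9147 rad
sin(2*theta) = sin(1.8295) = 0.9667
R = 23.65^2 * 0.9667 / 9.81
R = 559.3225 * 0.9667 / 9.81 = 55.1189 m

55.1189 m


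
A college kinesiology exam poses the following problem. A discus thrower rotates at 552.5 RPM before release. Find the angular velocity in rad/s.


omega = RPM * 2 * pi / 60
omega = 552.5 * 2 * 3.14159 / 60
omega = 3471.4599 / 60 = 57.8577 rad/s

57.8577 rad/s


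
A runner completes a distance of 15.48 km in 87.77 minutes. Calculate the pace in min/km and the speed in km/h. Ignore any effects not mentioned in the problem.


Pace = time / distance = 87.77 min / 15.48 km = 5.6699 min/km
Speed = distance / time_in_hours = 15.48 / 1.4628 hr
Speed = 10.5822 km/h

5.6699 min/km, 10.5822 km/h


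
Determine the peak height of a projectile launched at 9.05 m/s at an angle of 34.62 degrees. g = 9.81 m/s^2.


H = (v*sin(theta))^2 / (2*g)
vy = v*sin(theta) = 9.05 * sin(34.62 deg) = 5.1416 m/s
H = vy^2 / (2*g) = 26.4359 / (2*9.81)
H = 26.4359 / 19.62 = 1.3474 m

1.3474 m


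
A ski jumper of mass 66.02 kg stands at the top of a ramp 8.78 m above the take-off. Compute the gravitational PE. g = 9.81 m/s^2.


PE = m * g * h
PE = 66.02 * 9.81 * 8.78
PE = 647.6562 * 8.78 = 5686.4214 J

5686.4214 J


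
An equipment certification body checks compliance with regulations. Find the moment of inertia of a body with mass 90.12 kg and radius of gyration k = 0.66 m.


I = m * k^2
I = 90.12 * 0.66^2
I = 90.12 * 0.4356 = 39.2563 kg*m^2

39.2563 kg*m^2


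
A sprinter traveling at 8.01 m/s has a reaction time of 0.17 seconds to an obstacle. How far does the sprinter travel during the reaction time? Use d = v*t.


d = v * t
d = 8.01 * 0.17
d = 1.3617 m

1.3617 m


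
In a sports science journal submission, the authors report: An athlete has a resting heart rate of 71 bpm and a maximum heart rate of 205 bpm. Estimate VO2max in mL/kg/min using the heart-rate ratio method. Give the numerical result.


VO2max = 15.3 * HRmax / HRrest
VO2max = 15.3 * 205 / 71
VO2max = 3136.5 / 71 = 44.1761 mL/kg/min

44.1761 mL/kg/min


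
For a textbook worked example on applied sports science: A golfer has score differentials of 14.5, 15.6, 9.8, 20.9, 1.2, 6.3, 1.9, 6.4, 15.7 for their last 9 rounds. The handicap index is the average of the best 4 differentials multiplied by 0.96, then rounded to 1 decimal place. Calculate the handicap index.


All differentials: 14.5, 15.6, 9.8, 20.9, 1.2, 6.3, 1.9, 6.4, 15.7
Sorted: 1.2, 1.9, 6.3, 6.4, 9.8, 14.5, 15.6, 15.7, 20.9
Best 4: 1.2, 1.9, 6.3, 6.4
Average of best = 15.8 / 4 = 3.95
Raw index = 3.95 * 0.96 = 3.792
Handicap index = round(3.792, 1) = 3.8

3.8


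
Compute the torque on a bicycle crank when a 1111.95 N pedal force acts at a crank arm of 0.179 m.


tau = F * d
tau = 1111.95 * 0.179
tau = 199.0391 N*m

199.0391 N*m


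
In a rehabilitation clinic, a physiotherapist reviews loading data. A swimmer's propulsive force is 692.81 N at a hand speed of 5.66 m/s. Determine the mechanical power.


P = F * v
P = 692.81 * 5.66
P = 3921.3046 W

3921.3046 W


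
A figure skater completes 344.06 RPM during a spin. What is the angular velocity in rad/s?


omega = RPM * 2 * pi / 60
omega = 344.06 * 2 * 3.14159 / 60
omega = 2161.7927 / 60 = 36.0299 rad/s

36.0299 rad/s


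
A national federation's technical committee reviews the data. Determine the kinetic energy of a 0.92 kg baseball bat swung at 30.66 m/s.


KE = 0.5 * m * v^2
KE = 0.5 * 0.92 * 30.66^2
KE = 0.5 * 0.92 * 940.0356 = 432.4164 J

432.4164 J


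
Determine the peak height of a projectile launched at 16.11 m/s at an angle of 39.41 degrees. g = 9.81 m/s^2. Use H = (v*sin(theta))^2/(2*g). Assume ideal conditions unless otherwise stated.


H = (v*sin(theta))^2 / (2*g)
vy = v*sin(theta) = 16.11 * sin(39.41 deg) = 10.2277 m/s
H = vy^2 / (2*g) = 104.6055 / (2*9.81)
H = 104.6055 / 19.62 = 5.3316 m

5.3316 m


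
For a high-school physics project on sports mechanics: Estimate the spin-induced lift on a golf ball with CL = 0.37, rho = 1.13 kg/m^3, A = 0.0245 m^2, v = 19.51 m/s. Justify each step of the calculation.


FM = 0.5 * CL * rho * A * v^2
FM = 0.5 * 0.37 * 1.13 * 0.0245 * 19.51^2
v^2 = 380.6401
FM = 0.5 * 0.37 * 1.13 * 0.0245 * 380.6401 = 1.9495 N

1.9495 N


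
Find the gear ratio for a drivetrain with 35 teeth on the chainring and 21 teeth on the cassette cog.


GR = front_teeth / rear_teeth
GR = 35 / 21
GR = 1.6667

1.6667


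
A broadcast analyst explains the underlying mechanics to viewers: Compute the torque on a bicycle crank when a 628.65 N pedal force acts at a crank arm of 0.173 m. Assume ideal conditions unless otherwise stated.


tau = F * d
tau = 628.65 * 0.173
tau = 108.7564 N*m

108.7564 N*m


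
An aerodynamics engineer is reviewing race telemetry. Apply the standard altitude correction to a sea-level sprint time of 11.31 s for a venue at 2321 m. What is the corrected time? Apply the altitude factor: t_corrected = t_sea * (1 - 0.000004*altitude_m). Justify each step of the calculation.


Correction factor = 1 - 0.000004 * 2321 = 0.990716
t_corrected = t_sea * factor = 11.31 * 0.990716
t_corrected = 11.205 s

11.205 s


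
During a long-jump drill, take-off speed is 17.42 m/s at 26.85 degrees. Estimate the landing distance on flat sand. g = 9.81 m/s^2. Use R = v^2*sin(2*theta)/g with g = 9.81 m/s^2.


R = v^2 * sin(2*theta) / g
Convert angle to radians: theta = 26.85 deg = 0.4686 rad
sin(2*theta) = sin(0.9372) = 0.8059
R = 17.42^2 * 0.8059 / 9.81
R = 303.4564 * 0.8059 / 9.81 = 24.9301 m

24.9301 m


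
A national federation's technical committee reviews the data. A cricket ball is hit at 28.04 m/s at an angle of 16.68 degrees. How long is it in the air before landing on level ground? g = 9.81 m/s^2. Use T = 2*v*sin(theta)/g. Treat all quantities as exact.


T = 2*v*sin(theta)/g
sin(theta) = sin(16.68 deg) = 0.287
T = 2*28.04*0.287 / 9.81
T = 16.0964 / 9.81 = 1.6408 s

1.6408 s


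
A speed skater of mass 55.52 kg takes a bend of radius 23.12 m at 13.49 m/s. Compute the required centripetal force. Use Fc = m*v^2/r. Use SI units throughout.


Fc = m * v^2 / r
v^2 = 13.49^2 = 181.9801
Fc = 55.52 * 181.9801 / 23.12
Fc = 10103.5352 / 23.12 = 437.0041 N

437.0041 N


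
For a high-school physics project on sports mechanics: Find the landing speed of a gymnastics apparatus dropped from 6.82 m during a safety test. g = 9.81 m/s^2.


v = sqrt(2 * g * h)
v = sqrt(2 * 9.81 * 6.82)
v = sqrt(133.8084) = 11.5676 m/s

11.5676 m/s


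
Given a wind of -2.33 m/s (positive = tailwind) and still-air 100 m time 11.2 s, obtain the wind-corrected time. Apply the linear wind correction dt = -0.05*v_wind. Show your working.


dt = -0.05 * v_wind = -0.05 * -2.33 = 0.1165 s
t_corrected = t_still + dt = 11.2 + (0.1165)
t_corrected = 11.3165 s

11.3165 s


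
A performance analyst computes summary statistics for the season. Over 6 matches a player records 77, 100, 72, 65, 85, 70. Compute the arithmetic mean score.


Average = sum / n
Sum = 469
Average = 469 / 6 = 78.1667

78.1667


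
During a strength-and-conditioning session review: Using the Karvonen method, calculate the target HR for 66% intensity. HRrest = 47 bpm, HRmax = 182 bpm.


Target = HRrest + pct*(HRmax - HRrest)
Heart rate reserve = HRmax - HRrest = 182 - 47 = 135 bpm
Fraction = 66% = 0.66
Target = 47 + 0.66 * 135
Target = 47 + 89.1 = 136.1 bpm

136.1 bpm


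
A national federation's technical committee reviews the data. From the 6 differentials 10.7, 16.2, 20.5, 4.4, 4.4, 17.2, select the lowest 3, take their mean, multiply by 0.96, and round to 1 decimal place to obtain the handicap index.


All differentials: 10.7, 16.2, 20.5, 4.4, 4.4, 17.2
Sorted: 4.4, 4.4, 10.7, 16.2, 17.2, 20.5
Best 3: 4.4, 4.4, 10.7
Average of best = 19.5 / 3 = 6.5
Raw index = 6.5 * 0.96 = 6.24
Handicap index = round(6.24, 1) = 6.2

6.2


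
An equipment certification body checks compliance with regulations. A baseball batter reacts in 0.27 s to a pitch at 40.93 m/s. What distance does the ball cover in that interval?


d = v * t
d = 40.93 * 0.27
d = 11.0511 m

11.0511 m


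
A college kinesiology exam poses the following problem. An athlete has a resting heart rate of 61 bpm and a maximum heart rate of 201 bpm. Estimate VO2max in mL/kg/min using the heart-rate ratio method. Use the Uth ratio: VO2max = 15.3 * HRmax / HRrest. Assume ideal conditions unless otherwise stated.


VO2max = 15.3 * HRmax / HRrest
VO2max = 15.3 * 201 / 61
VO2max = 3075.3 / 61 = 50.4148 mL/kg/min

50.4148 mL/kg/min


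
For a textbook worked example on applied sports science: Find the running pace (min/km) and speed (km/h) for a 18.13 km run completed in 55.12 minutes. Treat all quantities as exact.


Pace = time / distance = 55.12 min / 18.13 km = 3.0403 min/km
Speed = distance / time_in_hours = 18.13 / 0.9187 hr
Speed = 19.7351 km/h

3.0403 min/km, 19.7351 km/h


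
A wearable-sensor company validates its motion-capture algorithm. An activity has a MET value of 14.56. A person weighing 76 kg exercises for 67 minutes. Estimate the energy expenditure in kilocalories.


kcal = MET * mass * time_hr
Convert time: 67 min = 1.1167 hr
kcal = 14.56 * 76 * 1.1167
kcal = 1235.6587 kcal

1235.6587 kcal


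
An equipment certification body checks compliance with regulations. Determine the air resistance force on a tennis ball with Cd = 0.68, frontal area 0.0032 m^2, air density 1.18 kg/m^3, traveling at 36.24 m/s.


Fd = 0.5 * Cd * rho * A * v^2
Fd = 0.5 * 0.68 * 1.18 * 0.0032 * 36.24^2
v^2 = 1313.3376
Fd = 0.5 * 0.68 * 1.18 * 0.0032 * 1313.3376 = 1.6861 N

1.6861 N


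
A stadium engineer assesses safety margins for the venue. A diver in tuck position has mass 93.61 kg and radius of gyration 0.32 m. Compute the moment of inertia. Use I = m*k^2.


I = m * k^2
I = 93.61 * 0.32^2
I = 93.61 * 0.1024 = 9.5857 kg*m^2

9.5857 kg*m^2


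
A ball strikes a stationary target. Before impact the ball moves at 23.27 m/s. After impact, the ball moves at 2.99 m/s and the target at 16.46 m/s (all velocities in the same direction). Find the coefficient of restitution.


e = (v2_after - v1_after) / (v1_before - v2_before)
Numerator = 16.46 - 2.99 = 13.47
Denominator = 23.27 - 0 = 23.27
e = 13.47 / 23.27 = 0.5789

0.5789


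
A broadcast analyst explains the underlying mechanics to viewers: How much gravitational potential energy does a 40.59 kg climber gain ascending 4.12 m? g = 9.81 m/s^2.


PE = m * g * h
PE = 40.59 * 9.81 * 4.12
PE = 398.1879 * 4.12 = 1640.5341 J

1640.5341 J


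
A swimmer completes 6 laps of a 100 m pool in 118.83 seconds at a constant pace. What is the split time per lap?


Split time = total_time / n_laps = 118.83 / 6
Split time = 19.805 s per lap

19.805 s


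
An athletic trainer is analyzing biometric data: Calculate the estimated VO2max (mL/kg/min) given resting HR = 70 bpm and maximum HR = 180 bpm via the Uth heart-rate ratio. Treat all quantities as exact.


VO2max = 15.3 * HRmax / HRrest
VO2max = 15.3 * 180 / 70
VO2max = 2754 / 70 = 39.3429 mL/kg/min

39.3429 mL/kg/min


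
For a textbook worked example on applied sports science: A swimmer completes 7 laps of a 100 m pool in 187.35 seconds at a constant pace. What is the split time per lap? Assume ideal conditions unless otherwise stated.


Split time = total_time / n_laps = 187.35 / 7
Split time = 26.7643 s per lap

26.7643 s


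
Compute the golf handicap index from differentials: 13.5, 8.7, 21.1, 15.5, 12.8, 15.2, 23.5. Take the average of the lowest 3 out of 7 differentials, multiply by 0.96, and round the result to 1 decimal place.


All differentials: 13.5, 8.7, 21.1, 15.5, 12.8, 15.2, 23.5
Sorted: 8.7, 12.8, 13.5, 15.2, 15.5, 21.1, 23.5
Best 3: 8.7, 12.8, 13.5
Average of best = 35 / 3 = 11.6667
Raw index = 11.6667 * 0.96 = 11.2
Handicap index = round(11.2, 1) = 11.2

11.2
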